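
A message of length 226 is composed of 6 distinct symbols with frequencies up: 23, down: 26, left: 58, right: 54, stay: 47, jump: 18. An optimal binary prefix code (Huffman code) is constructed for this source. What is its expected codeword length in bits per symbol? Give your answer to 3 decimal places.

2.478 bits/symbol

Probabilities are the counts divided by 226.
Repeatedly combine the two least-probable nodes; the expected code length is the sum of the merged weights.
merge 9/113 + 23/226 → 41/226
merge 13/113 + 41/226 → 67/226
merge 47/226 + 27/113 → 101/226
merge 29/113 + 67/226 → 125/226
merge 101/226 + 125/226 → 1
L = 41/226 + 67/226 + 101/226 + 125/226 + 1 = 280/113 ≈ 2.478 bits/symbol.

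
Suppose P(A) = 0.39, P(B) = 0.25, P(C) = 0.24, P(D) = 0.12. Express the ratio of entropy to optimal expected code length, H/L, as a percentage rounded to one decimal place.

96.0%

Entropy H = −Σ p log₂ p ≈ 1.8910 bits.
Huffman merges: 3/25+6/25→9/25; 1/4+9/25→61/100; 39/100+61/100→1. L = 197/100 ≈ 1.9700.
Efficiency = H/L = 1.8910/1.9700 = 96.0%.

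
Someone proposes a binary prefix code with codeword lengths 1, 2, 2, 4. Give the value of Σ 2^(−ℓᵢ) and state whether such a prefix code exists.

With common denominator 2^4 = 16: Σ 2^(−ℓᵢ) = 8/16 + 4/16 + 4/16 + 1/16 = 17/16 = 1.0625.
Kraft's inequality requires Σ ≤ 1; here Σ = 1.0625 > 1, so no such prefix code exists.

1.0625; no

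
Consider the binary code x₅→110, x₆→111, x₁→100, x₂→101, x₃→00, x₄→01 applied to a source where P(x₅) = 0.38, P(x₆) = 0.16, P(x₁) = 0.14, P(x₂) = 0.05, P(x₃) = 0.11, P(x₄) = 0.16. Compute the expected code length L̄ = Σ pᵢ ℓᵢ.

2.73 bits/symbol

L̄ = Σ pᵢ·ℓᵢ = 0.38·3 + 0.16·3 + 0.14·3 + 0.05·3 + 0.11·2 + 0.16·2 = 2.73 bits/symbol.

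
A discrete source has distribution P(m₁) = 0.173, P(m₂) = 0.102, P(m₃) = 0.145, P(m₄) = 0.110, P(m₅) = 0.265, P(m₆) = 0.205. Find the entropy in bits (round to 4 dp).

2.5045 bits

H = −Σ pᵢ log₂ pᵢ.
−0.173·log₂(0.173) = 0.4379
−0.102·log₂(0.102) = 0.3359
−0.145·log₂(0.145) = 0.4040
−0.110·log₂(0.110) = 0.3503
−0.265·log₂(0.265) = 0.5077
−0.205·log₂(0.205) = 0.4687
Sum ≈ 2.5045 → 2.5045 bits.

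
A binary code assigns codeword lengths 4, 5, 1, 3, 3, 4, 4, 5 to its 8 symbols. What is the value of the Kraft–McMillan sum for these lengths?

With common denominator 2^5 = 32: Σ 2^(−ℓᵢ) = 2/32 + 1/32 + 16/32 + 4/32 + 4/32 + 2/32 + 2/32 + 1/32 = 32/32 = 1.

1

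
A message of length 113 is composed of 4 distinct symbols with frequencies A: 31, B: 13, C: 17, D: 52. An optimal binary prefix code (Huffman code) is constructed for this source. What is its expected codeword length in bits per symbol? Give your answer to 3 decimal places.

1.805 bits/symbol

Probabilities are the counts divided by 113.
Repeatedly combine the two least-probable nodes; the expected code length is the sum of the merged weights.
merge 13/113 + 17/113 → 30/113
merge 30/113 + 31/113 → 61/113
merge 52/113 + 61/113 → 1
L = 30/113 + 61/113 + 1 = 204/113 ≈ 1.805 bits/symbol.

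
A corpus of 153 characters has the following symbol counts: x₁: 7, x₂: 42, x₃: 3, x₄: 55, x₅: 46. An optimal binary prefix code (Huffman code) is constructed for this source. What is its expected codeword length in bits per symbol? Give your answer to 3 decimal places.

2.046 bits/symbol

Probabilities are the counts divided by 153.
Repeatedly combine the two least-probable nodes; the expected code length is the sum of the merged weights.
merge 1/51 + 7/153 → 10/153
merge 10/153 + 14/51 → 52/153
merge 46/153 + 52/153 → 98/153
merge 55/153 + 98/153 → 1
L = 10/153 + 52/153 + 98/153 + 1 = 313/153 ≈ 2.046 bits/symbol.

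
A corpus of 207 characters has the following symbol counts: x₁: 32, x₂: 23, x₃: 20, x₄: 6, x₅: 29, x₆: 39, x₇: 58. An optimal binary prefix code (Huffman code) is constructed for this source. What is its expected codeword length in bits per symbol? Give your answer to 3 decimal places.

2.657 bits/symbol

Probabilities are the counts divided by 207.
Repeatedly combine the two least-probable nodes; the expected code length is the sum of the merged weights.
merge 2/69 + 20/207 → 26/207
merge 1/9 + 26/207 → 49/207
merge 29/207 + 32/207 → 61/207
merge 13/69 + 49/207 → 88/207
merge 58/207 + 61/207 → 119/207
merge 88/207 + 119/207 → 1
L = 26/207 + 49/207 + 61/207 + 88/207 + 119/207 + 1 = 550/207 ≈ 2.657 bits/symbol.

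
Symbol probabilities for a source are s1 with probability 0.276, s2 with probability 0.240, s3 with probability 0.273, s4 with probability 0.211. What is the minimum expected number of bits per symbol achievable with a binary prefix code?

2 bits/symbol

Repeatedly combine the two least-probable nodes; the expected code length is the sum of the merged weights.
merge 211/1000 + 6/25 → 451/1000
merge 273/1000 + 69/250 → 549/1000
merge 451/1000 + 549/1000 → 1
L = 451/1000 + 549/1000 + 1 = 2 bits/symbol.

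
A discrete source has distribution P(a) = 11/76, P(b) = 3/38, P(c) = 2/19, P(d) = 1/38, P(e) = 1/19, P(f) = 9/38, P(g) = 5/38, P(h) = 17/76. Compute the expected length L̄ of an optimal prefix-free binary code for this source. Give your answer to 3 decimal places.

2.776 bits/symbol

Repeatedly combine the two least-probable nodes; the expected code length is the sum of the merged weights.
merge 1/38 + 1/19 → 3/38
merge 3/38 + 3/38 → 3/19
merge 2/19 + 5/38 → 9/38
merge 11/76 + 3/19 → 23/76
merge 17/76 + 9/38 → 35/76
merge 9/38 + 23/76 → 41/76
merge 35/76 + 41/76 → 1
L = 3/38 + 3/19 + 9/38 + 23/76 + 35/76 + 41/76 + 1 = 211/76 ≈ 2.776 bits/symbol.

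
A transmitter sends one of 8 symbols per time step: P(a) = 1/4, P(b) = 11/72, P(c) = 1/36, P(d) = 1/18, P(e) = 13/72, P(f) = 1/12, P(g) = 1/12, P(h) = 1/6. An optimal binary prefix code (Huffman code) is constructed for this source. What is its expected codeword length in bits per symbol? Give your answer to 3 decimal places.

2.819 bits/symbol

Repeatedly combine the two least-probable nodes; the expected code length is the sum of the merged weights.
merge 1/36 + 1/18 → 1/12
merge 1/12 + 1/12 → 1/6
merge 1/12 + 11/72 → 17/72
merge 1/6 + 1/6 → 1/3
merge 13/72 + 17/72 → 5/12
merge 1/4 + 1/3 → 7/12
merge 5/12 + 7/12 → 1
L = 1/12 + 1/6 + 17/72 + 1/3 + 5/12 + 7/12 + 1 = 203/72 ≈ 2.819 bits/symbol.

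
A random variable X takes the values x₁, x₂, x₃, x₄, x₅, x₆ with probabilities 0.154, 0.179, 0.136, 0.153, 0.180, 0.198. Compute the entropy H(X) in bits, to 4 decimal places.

2.5737 bits

H = −Σ pᵢ log₂ pᵢ.
−0.154·log₂(0.154) = 0.4156
−0.179·log₂(0.179) = 0.4443
−0.136·log₂(0.136) = 0.3915
−0.153·log₂(0.153) = 0.4144
−0.180·log₂(0.180) = 0.4453
−0.198·log₂(0.198) = 0.4626
Sum ≈ 2.5737 → 2.5737 bits.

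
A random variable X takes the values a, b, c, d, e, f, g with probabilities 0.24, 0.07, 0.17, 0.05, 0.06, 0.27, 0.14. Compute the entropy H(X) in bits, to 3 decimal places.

H = −Σ pᵢ log₂ pᵢ.
−0.24·log₂(0.24) = 0.4941
−0.07·log₂(0.07) = 0.2686
−0.17·log₂(0.17) = 0.4346
−0.05·log₂(0.05) = 0.2161
−0.06·log₂(0.06) = 0.2435
−0.27·log₂(0.27) = 0.5100
−0.14·log₂(0.14) = 0.3971
Sum ≈ 2.5640 → 2.564 bits.

2.564 bits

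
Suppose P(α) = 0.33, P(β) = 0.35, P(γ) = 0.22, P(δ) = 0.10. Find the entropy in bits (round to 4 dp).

1.8707 bits

H = −Σ pᵢ log₂ pᵢ.
−0.33·log₂(0.33) = 0.5278
−0.35·log₂(0.35) = 0.5301
−0.22·log₂(0.22) = 0.4806
−0.10·log₂(0.10) = 0.3322
Sum ≈ 1.8707 → 1.8707 bits.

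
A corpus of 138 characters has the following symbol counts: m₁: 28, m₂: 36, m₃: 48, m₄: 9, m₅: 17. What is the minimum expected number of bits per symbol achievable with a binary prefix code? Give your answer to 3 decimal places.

Probabilities are the counts divided by 138.
Repeatedly combine the two least-probable nodes; the expected code length is the sum of the merged weights.
merge 3/46 + 17/138 → 13/69
merge 13/69 + 14/69 → 9/23
merge 6/23 + 8/23 → 14/23
merge 9/23 + 14/23 → 1
L = 13/69 + 9/23 + 14/23 + 1 = 151/69 ≈ 2.188 bits/symbol.

2.188 bits/symbol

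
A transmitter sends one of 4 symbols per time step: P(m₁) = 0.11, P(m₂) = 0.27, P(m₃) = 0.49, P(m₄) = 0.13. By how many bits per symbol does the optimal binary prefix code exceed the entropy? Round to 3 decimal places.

0.003 bits

Entropy H = −Σ p log₂ p ≈ 1.7472 bits.
Huffman merges: 11/100+13/100→6/25; 6/25+27/100→51/100; 49/100+51/100→1. L = 7/4 ≈ 1.7500.
L − H = 1.7500 − 1.7472 = 0.003 bits.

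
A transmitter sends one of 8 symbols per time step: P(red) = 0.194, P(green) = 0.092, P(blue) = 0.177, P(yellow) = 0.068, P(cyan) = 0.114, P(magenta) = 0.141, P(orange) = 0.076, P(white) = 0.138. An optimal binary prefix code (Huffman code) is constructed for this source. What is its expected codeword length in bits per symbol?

2.95 bits/symbol

Repeatedly combine the two least-probable nodes; the expected code length is the sum of the merged weights.
merge 17/250 + 19/250 → 18/125
merge 23/250 + 57/500 → 103/500
merge 69/500 + 141/1000 → 279/1000
merge 18/125 + 177/1000 → 321/1000
merge 97/500 + 103/500 → 2/5
merge 279/1000 + 321/1000 → 3/5
merge 2/5 + 3/5 → 1
L = 18/125 + 103/500 + 279/1000 + 321/1000 + 2/5 + 3/5 + 1 = 59/20 = 2.95 bits/symbol.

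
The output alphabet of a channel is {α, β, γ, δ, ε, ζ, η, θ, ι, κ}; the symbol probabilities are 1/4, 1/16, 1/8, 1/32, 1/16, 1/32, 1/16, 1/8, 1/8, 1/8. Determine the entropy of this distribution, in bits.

Each probability is a power of 1/2, so log₂(1/p) is an integer.
H = Σ p·log₂(1/p) = 1/4·2 + 1/16·4 + 1/8·3 + 1/32·5 + 1/16·4 + 1/32·5 + 1/16·4 + 1/8·3 + 1/8·3 + 1/8·3 = 3.0625 bits.

3.0625 bits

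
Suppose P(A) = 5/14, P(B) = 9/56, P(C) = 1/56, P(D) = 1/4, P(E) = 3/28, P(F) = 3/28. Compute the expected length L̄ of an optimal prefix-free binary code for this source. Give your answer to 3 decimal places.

2.357 bits/symbol

Repeatedly combine the two least-probable nodes; the expected code length is the sum of the merged weights.
merge 1/56 + 3/28 → 1/8
merge 3/28 + 1/8 → 13/56
merge 9/56 + 13/56 → 11/28
merge 1/4 + 5/14 → 17/28
merge 11/28 + 17/28 → 1
L = 1/8 + 13/56 + 11/28 + 17/28 + 1 = 33/14 ≈ 2.357 bits/symbol.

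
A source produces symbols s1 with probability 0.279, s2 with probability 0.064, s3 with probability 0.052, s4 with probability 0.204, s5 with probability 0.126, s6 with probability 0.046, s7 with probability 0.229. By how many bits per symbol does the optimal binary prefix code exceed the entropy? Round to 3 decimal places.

Entropy H = −Σ p log₂ p ≈ 2.5252 bits.
Huffman merges: 23/500+13/250→49/500; 8/125+49/500→81/500; 63/500+81/500→36/125; 51/250+229/1000→433/1000; 279/1000+36/125→567/1000; 433/1000+567/1000→1. L = 637/250 ≈ 2.5480.
L − H = 2.5480 − 2.5252 = 0.023 bits.

0.023 bits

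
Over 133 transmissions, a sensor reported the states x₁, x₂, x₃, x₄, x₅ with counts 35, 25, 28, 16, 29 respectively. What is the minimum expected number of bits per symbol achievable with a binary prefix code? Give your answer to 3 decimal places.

2.308 bits/symbol

Probabilities are the counts divided by 133.
Repeatedly combine the two least-probable nodes; the expected code length is the sum of the merged weights.
merge 16/133 + 25/133 → 41/133
merge 4/19 + 29/133 → 3/7
merge 5/19 + 41/133 → 4/7
merge 3/7 + 4/7 → 1
L = 41/133 + 3/7 + 4/7 + 1 = 307/133 ≈ 2.308 bits/symbol.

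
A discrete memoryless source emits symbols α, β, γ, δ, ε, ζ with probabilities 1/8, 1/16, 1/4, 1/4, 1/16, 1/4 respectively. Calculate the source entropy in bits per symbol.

Each probability is a power of 1/2, so log₂(1/p) is an integer.
H = Σ p·log₂(1/p) = 1/8·3 + 1/16·4 + 1/4·2 + 1/4·2 + 1/16·4 + 1/4·2 = 2.375 bits.

2.375 bits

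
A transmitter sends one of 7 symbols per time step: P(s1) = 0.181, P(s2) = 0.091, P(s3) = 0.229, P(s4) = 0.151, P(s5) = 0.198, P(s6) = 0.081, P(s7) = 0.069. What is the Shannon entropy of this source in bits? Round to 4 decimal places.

H = −Σ pᵢ log₂ pᵢ.
−0.181·log₂(0.181) = 0.4463
−0.091·log₂(0.091) = 0.3147
−0.229·log₂(0.229) = 0.4870
−0.151·log₂(0.151) = 0.4118
−0.198·log₂(0.198) = 0.4626
−0.081·log₂(0.081) = 0.2937
−0.069·log₂(0.069) = 0.2662
Sum ≈ 2.6823 → 2.6823 bits.

2.6823 bits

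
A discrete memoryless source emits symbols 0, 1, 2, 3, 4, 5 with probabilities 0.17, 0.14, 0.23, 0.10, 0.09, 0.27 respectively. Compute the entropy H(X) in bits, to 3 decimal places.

H = −Σ pᵢ log₂ pᵢ.
−0.17·log₂(0.17) = 0.4346
−0.14·log₂(0.14) = 0.3971
−0.23·log₂(0.23) = 0.4877
−0.10·log₂(0.10) = 0.3322
−0.09·log₂(0.09) = 0.3127
−0.27·log₂(0.27) = 0.5100
Sum ≈ 2.4742 → 2.474 bits.

2.474 bits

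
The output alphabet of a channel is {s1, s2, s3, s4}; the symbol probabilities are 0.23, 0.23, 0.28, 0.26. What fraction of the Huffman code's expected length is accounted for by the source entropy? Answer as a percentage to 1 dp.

99.7%

Entropy H = −Σ p log₂ p ≈ 1.9948 bits.
Huffman merges: 23/100+23/100→23/50; 13/50+7/25→27/50; 23/50+27/50→1. L = 2 ≈ 2.0000.
Efficiency = H/L = 1.9948/2.0000 = 99.7%.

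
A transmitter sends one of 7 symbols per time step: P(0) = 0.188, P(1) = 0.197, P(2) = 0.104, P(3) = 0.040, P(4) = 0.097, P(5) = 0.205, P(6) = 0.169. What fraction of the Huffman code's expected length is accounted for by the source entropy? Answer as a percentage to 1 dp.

97.6%

Entropy H = −Σ p log₂ p ≈ 2.6690 bits.
Huffman merges: 1/25+97/1000→137/1000; 13/125+137/1000→241/1000; 169/1000+47/250→357/1000; 197/1000+41/200→201/500; 241/1000+357/1000→299/500; 201/500+299/500→1. L = 547/200 ≈ 2.7350.
Efficiency = H/L = 2.6690/2.7350 = 97.6%.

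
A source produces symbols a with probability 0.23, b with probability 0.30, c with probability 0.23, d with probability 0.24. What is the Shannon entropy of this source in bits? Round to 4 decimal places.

H = −Σ pᵢ log₂ pᵢ.
−0.23·log₂(0.23) = 0.4877
−0.30·log₂(0.30) = 0.5211
−0.23·log₂(0.23) = 0.4877
−0.24·log₂(0.24) = 0.4941
Sum ≈ 1.9906 → 1.9906 bits.

1.9906 bits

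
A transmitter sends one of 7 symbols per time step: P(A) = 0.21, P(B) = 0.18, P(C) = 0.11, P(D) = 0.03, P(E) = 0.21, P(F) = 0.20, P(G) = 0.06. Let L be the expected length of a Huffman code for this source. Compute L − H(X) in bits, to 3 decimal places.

Entropy H = −Σ p log₂ p ≈ 2.6009 bits.
Huffman merges: 3/100+3/50→9/100; 9/100+11/100→1/5; 9/50+1/5→19/50; 1/5+21/100→41/100; 21/100+19/50→59/100; 41/100+59/100→1. L = 267/100 ≈ 2.6700.
L − H = 2.6700 − 2.6009 = 0.069 bits.

0.069 bits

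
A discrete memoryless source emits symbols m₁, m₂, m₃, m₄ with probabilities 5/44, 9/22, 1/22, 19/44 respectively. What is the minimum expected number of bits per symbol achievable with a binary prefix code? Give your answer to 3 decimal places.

1.727 bits/symbol

Repeatedly combine the two least-probable nodes; the expected code length is the sum of the merged weights.
merge 1/22 + 5/44 → 7/44
merge 7/44 + 9/22 → 25/44
merge 19/44 + 25/44 → 1
L = 7/44 + 25/44 + 1 = 19/11 ≈ 1.727 bits/symbol.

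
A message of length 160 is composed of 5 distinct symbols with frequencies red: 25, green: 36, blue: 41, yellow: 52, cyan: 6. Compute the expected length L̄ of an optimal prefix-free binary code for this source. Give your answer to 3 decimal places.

2.194 bits/symbol

Probabilities are the counts divided by 160.
Repeatedly combine the two least-probable nodes; the expected code length is the sum of the merged weights.
merge 3/80 + 5/32 → 31/160
merge 31/160 + 9/40 → 67/160
merge 41/160 + 13/40 → 93/160
merge 67/160 + 93/160 → 1
L = 31/160 + 67/160 + 93/160 + 1 = 351/160 ≈ 2.194 bits/symbol.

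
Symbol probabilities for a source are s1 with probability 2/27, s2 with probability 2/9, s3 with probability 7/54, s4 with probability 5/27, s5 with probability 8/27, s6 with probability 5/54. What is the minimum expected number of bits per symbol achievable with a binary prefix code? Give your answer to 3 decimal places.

Repeatedly combine the two least-probable nodes; the expected code length is the sum of the merged weights.
merge 2/27 + 5/54 → 1/6
merge 7/54 + 1/6 → 8/27
merge 5/27 + 2/9 → 11/27
merge 8/27 + 8/27 → 16/27
merge 11/27 + 16/27 → 1
L = 1/6 + 8/27 + 11/27 + 16/27 + 1 = 133/54 ≈ 2.463 bits/symbol.

2.463 bits/symbol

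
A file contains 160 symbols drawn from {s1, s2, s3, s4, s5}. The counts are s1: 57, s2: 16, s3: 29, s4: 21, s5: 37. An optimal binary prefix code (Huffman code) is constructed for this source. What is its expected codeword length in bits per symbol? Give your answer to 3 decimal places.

Probabilities are the counts divided by 160.
Repeatedly combine the two least-probable nodes; the expected code length is the sum of the merged weights.
merge 1/10 + 21/160 → 37/160
merge 29/160 + 37/160 → 33/80
merge 37/160 + 57/160 → 47/80
merge 33/80 + 47/80 → 1
L = 37/160 + 33/80 + 47/80 + 1 = 357/160 ≈ 2.231 bits/symbol.

2.231 bits/symbol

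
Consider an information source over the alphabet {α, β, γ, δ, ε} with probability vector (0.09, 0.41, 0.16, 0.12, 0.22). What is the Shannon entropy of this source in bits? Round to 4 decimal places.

2.1107 bits

H = −Σ pᵢ log₂ pᵢ.
−0.09·log₂(0.09) = 0.3127
−0.41·log₂(0.41) = 0.5274
−0.16·log₂(0.16) = 0.4230
−0.12·log₂(0.12) = 0.3671
−0.22·log₂(0.22) = 0.4806
Sum ≈ 2.1107 → 2.1107 bits.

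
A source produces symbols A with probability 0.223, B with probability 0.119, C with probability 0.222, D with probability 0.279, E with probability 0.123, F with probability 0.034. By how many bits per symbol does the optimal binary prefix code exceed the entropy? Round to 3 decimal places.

0.047 bits

Entropy H = −Σ p log₂ p ≈ 2.3818 bits.
Huffman merges: 17/500+119/1000→153/1000; 123/1000+153/1000→69/250; 111/500+223/1000→89/200; 69/250+279/1000→111/200; 89/200+111/200→1. L = 2429/1000 ≈ 2.4290.
L − H = 2.4290 − 2.3818 = 0.047 bits.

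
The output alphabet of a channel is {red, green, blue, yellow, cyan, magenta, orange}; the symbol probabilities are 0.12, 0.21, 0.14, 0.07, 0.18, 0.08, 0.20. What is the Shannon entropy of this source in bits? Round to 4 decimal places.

2.7068 bits

H = −Σ pᵢ log₂ pᵢ.
−0.12·log₂(0.12) = 0.3671
−0.21·log₂(0.21) = 0.4728
−0.14·log₂(0.14) = 0.3971
−0.07·log₂(0.07) = 0.2686
−0.18·log₂(0.18) = 0.4453
−0.08·log₂(0.08) = 0.2915
−0.20·log₂(0.20) = 0.4644
Sum ≈ 2.7068 → 2.7068 bits.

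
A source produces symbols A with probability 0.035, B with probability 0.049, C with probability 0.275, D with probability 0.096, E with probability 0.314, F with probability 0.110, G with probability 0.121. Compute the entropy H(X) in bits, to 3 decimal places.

H = −Σ pᵢ log₂ pᵢ.
−0.035·log₂(0.035) = 0.1693
−0.049·log₂(0.049) = 0.2132
−0.275·log₂(0.275) = 0.5122
−0.096·log₂(0.096) = 0.3246
−0.314·log₂(0.314) = 0.5247
−0.110·log₂(0.110) = 0.3503
−0.121·log₂(0.121) = 0.3687
Sum ≈ 2.4629 → 2.463 bits.

2.463 bits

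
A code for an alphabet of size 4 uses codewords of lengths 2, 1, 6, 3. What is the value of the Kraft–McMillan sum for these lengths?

With common denominator 2^6 = 64: Σ 2^(−ℓᵢ) = 16/64 + 32/64 + 1/64 + 8/64 = 57/64 = 0.890625.

0.890625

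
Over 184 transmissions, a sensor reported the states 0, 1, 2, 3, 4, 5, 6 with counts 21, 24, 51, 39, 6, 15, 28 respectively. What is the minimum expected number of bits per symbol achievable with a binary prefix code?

Probabilities are the counts divided by 184.
Repeatedly combine the two least-probable nodes; the expected code length is the sum of the merged weights.
merge 3/92 + 15/184 → 21/184
merge 21/184 + 21/184 → 21/92
merge 3/23 + 7/46 → 13/46
merge 39/184 + 21/92 → 81/184
merge 51/184 + 13/46 → 103/184
merge 81/184 + 103/184 → 1
L = 21/184 + 21/92 + 13/46 + 81/184 + 103/184 + 1 = 21/8 = 2.625 bits/symbol.

2.625 bits/symbol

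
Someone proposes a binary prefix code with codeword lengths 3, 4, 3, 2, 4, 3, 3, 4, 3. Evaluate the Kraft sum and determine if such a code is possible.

With common denominator 2^4 = 16: Σ 2^(−ℓᵢ) = 2/16 + 1/16 + 2/16 + 4/16 + 1/16 + 2/16 + 2/16 + 1/16 + 2/16 = 17/16 = 1.0625.
Kraft's inequality requires Σ ≤ 1; here Σ = 1.0625 > 1, so no such prefix code exists.

1.0625; no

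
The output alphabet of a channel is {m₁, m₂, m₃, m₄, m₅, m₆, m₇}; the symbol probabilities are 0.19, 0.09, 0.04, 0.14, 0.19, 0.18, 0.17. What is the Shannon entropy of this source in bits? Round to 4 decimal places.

H = −Σ pᵢ log₂ pᵢ.
−0.19·log₂(0.19) = 0.4552
−0.09·log₂(0.09) = 0.3127
−0.04·log₂(0.04) = 0.1858
−0.14·log₂(0.14) = 0.3971
−0.19·log₂(0.19) = 0.4552
−0.18·log₂(0.18) = 0.4453
−0.17·log₂(0.17) = 0.4346
Sum ≈ 2.6859 → 2.6859 bits.

2.6859 bits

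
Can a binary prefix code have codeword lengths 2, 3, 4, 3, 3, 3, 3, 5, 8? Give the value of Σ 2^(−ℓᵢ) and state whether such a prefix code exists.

With common denominator 2^8 = 256: Σ 2^(−ℓᵢ) = 64/256 + 32/256 + 16/256 + 32/256 + 32/256 + 32/256 + 32/256 + 8/256 + 1/256 = 249/256 = 0.97265625.
Kraft's inequality requires Σ ≤ 1; here Σ = 0.97265625 ≤ 1, so such a prefix code exists.

0.97265625; yes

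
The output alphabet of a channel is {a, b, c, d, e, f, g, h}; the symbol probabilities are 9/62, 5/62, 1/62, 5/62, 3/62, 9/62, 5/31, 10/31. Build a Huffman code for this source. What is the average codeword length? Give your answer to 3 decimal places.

Repeatedly combine the two least-probable nodes; the expected code length is the sum of the merged weights.
merge 1/62 + 3/62 → 2/31
merge 2/31 + 5/62 → 9/62
merge 5/62 + 9/62 → 7/31
merge 9/62 + 9/62 → 9/31
merge 5/31 + 7/31 → 12/31
merge 9/31 + 10/31 → 19/31
merge 12/31 + 19/31 → 1
L = 2/31 + 9/62 + 7/31 + 9/31 + 12/31 + 19/31 + 1 = 169/62 ≈ 2.726 bits/symbol.

2.726 bits/symbol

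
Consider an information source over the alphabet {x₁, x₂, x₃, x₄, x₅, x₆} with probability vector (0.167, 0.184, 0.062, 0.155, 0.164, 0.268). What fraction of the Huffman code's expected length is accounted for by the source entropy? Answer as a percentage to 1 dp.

97.5%

Entropy H = −Σ p log₂ p ≈ 2.4831 bits.
Huffman merges: 31/500+31/200→217/1000; 41/250+167/1000→331/1000; 23/125+217/1000→401/1000; 67/250+331/1000→599/1000; 401/1000+599/1000→1. L = 637/250 ≈ 2.5480.
Efficiency = H/L = 2.4831/2.5480 = 97.5%.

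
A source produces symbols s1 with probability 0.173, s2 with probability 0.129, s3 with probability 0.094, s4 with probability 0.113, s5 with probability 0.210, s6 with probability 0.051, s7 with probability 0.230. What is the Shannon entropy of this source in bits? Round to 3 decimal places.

2.675 bits

H = −Σ pᵢ log₂ pᵢ.
−0.173·log₂(0.173) = 0.4379
−0.129·log₂(0.129) = 0.3811
−0.094·log₂(0.094) = 0.3207
−0.113·log₂(0.113) = 0.3555
−0.210·log₂(0.210) = 0.4728
−0.051·log₂(0.051) = 0.2190
−0.230·log₂(0.230) = 0.4877
Sum ≈ 2.6746 → 2.675 bits.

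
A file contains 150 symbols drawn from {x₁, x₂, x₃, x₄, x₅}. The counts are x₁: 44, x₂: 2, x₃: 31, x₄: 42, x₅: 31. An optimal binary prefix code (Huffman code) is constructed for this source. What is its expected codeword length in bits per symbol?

Probabilities are the counts divided by 150.
Repeatedly combine the two least-probable nodes; the expected code length is the sum of the merged weights.
merge 1/75 + 31/150 → 11/50
merge 31/150 + 11/50 → 32/75
merge 7/25 + 22/75 → 43/75
merge 32/75 + 43/75 → 1
L = 11/50 + 32/75 + 43/75 + 1 = 111/50 = 2.22 bits/symbol.

2.22 bits/symbol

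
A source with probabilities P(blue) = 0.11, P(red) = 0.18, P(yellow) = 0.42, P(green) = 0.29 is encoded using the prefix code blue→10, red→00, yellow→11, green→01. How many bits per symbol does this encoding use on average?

2 bits/symbol

L̄ = Σ pᵢ·ℓᵢ = 0.11·2 + 0.18·2 + 0.42·2 + 0.29·2 = 2 bits/symbol.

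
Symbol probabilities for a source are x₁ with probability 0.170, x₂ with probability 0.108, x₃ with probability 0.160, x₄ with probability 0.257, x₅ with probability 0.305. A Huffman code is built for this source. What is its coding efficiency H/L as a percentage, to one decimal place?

98.4%

Entropy H = −Σ p log₂ p ≈ 2.2306 bits.
Huffman merges: 27/250+4/25→67/250; 17/100+257/1000→427/1000; 67/250+61/200→573/1000; 427/1000+573/1000→1. L = 567/250 ≈ 2.2680.
Efficiency = H/L = 2.2306/2.2680 = 98.4%.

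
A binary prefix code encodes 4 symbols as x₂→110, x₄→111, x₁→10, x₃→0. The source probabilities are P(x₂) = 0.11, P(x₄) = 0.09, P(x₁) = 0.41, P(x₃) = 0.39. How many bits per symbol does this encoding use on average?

L̄ = Σ pᵢ·ℓᵢ = 0.11·3 + 0.09·3 + 0.41·2 + 0.39·1 = 1.81 bits/symbol.

1.81 bits/symbol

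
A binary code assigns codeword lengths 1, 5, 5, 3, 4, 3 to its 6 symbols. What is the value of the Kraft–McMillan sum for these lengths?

0.875

With common denominator 2^5 = 32: Σ 2^(−ℓᵢ) = 16/32 + 1/32 + 1/32 + 4/32 + 2/32 + 4/32 = 28/32 = 0.875.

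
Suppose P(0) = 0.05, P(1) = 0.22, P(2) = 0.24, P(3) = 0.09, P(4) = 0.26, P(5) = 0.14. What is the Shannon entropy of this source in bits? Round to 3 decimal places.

H = −Σ pᵢ log₂ pᵢ.
−0.05·log₂(0.05) = 0.2161
−0.22·log₂(0.22) = 0.4806
−0.24·log₂(0.24) = 0.4941
−0.09·log₂(0.09) = 0.3127
−0.26·log₂(0.26) = 0.5053
−0.14·log₂(0.14) = 0.3971
Sum ≈ 2.4059 → 2.406 bits.

2.406 bits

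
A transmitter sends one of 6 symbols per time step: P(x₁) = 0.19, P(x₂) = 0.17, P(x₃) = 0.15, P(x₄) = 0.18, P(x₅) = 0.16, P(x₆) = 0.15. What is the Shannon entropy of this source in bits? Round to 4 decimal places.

2.5792 bits

H = −Σ pᵢ log₂ pᵢ.
−0.19·log₂(0.19) = 0.4552
−0.17·log₂(0.17) = 0.4346
−0.15·log₂(0.15) = 0.4105
−0.18·log₂(0.18) = 0.4453
−0.16·log₂(0.16) = 0.4230
−0.15·log₂(0.15) = 0.4105
Sum ≈ 2.5792 → 2.5792 bits.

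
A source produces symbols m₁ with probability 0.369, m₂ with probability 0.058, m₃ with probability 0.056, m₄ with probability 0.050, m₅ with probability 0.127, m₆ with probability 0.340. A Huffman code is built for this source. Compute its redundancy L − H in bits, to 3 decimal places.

0.067 bits

Entropy H = −Σ p log₂ p ≈ 2.1252 bits.
Huffman merges: 1/20+7/125→53/500; 29/500+53/500→41/250; 127/1000+41/250→291/1000; 291/1000+17/50→631/1000; 369/1000+631/1000→1. L = 274/125 ≈ 2.1920.
L − H = 2.1920 − 2.1252 = 0.067 bits.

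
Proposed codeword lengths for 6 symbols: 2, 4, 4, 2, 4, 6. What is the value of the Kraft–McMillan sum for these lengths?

With common denominator 2^6 = 64: Σ 2^(−ℓᵢ) = 16/64 + 4/64 + 4/64 + 16/64 + 4/64 + 1/64 = 45/64 = 0.703125.

0.703125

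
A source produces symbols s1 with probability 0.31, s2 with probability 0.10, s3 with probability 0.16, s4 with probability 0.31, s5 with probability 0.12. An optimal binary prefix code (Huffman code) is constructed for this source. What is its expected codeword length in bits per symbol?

2.22 bits/symbol

Repeatedly combine the two least-probable nodes; the expected code length is the sum of the merged weights.
merge 1/10 + 3/25 → 11/50
merge 4/25 + 11/50 → 19/50
merge 31/100 + 31/100 → 31/50
merge 19/50 + 31/50 → 1
L = 11/50 + 19/50 + 31/50 + 1 = 111/50 = 2.22 bits/symbol.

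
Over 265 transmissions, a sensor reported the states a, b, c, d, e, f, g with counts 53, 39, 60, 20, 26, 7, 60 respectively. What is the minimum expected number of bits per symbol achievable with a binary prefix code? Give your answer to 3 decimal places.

2.649 bits/symbol

Probabilities are the counts divided by 265.
Repeatedly combine the two least-probable nodes; the expected code length is the sum of the merged weights.
merge 7/265 + 4/53 → 27/265
merge 26/265 + 27/265 → 1/5
merge 39/265 + 1/5 → 92/265
merge 1/5 + 12/53 → 113/265
merge 12/53 + 92/265 → 152/265
merge 113/265 + 152/265 → 1
L = 27/265 + 1/5 + 92/265 + 113/265 + 152/265 + 1 = 702/265 ≈ 2.649 bits/symbol.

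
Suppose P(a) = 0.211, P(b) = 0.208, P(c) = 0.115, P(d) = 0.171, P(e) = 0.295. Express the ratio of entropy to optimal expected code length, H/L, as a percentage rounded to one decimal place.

Entropy H = −Σ p log₂ p ≈ 2.2589 bits.
Huffman merges: 23/200+171/1000→143/500; 26/125+211/1000→419/1000; 143/500+59/200→581/1000; 419/1000+581/1000→1. L = 1143/500 ≈ 2.2860.
Efficiency = H/L = 2.2589/2.2860 = 98.8%.

98.8%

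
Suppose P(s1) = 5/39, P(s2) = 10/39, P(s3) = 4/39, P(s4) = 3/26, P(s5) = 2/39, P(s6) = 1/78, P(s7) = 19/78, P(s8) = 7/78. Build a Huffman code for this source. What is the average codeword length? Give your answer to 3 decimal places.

Repeatedly combine the two least-probable nodes; the expected code length is the sum of the merged weights.
merge 1/78 + 2/39 → 5/78
merge 5/78 + 7/78 → 2/13
merge 4/39 + 3/26 → 17/78
merge 5/39 + 2/13 → 11/39
merge 17/78 + 19/78 → 6/13
merge 10/39 + 11/39 → 7/13
merge 6/13 + 7/13 → 1
L = 5/78 + 2/13 + 17/78 + 11/39 + 6/13 + 7/13 + 1 = 106/39 ≈ 2.718 bits/symbol.

2.718 bits/symbol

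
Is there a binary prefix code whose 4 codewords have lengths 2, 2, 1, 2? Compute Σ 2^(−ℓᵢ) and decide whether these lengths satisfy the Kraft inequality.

1.25; no

With common denominator 2^2 = 4: Σ 2^(−ℓᵢ) = 1/4 + 1/4 + 2/4 + 1/4 = 5/4 = 1.25.
Kraft's inequality requires Σ ≤ 1; here Σ = 1.25 > 1, so no such prefix code exists.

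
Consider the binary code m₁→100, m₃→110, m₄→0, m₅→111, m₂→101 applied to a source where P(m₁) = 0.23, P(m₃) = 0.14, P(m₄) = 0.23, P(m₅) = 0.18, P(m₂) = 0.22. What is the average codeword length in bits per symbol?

L̄ = Σ pᵢ·ℓᵢ = 0.23·3 + 0.14·3 + 0.23·1 + 0.18·3 + 0.22·3 = 2.54 bits/symbol.

2.54 bits/symbol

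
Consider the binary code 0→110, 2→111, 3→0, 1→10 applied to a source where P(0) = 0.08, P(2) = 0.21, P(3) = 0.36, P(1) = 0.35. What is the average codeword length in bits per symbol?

1.93 bits/symbol

L̄ = Σ pᵢ·ℓᵢ = 0.08·3 + 0.21·3 + 0.36·1 + 0.35·2 = 1.93 bits/symbol.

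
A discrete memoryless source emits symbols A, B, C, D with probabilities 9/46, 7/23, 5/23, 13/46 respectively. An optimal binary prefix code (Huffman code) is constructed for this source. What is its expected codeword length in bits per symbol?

2 bits/symbol

Repeatedly combine the two least-probable nodes; the expected code length is the sum of the merged weights.
merge 9/46 + 5/23 → 19/46
merge 13/46 + 7/23 → 27/46
merge 19/46 + 27/46 → 1
L = 19/46 + 27/46 + 1 = 2 bits/symbol.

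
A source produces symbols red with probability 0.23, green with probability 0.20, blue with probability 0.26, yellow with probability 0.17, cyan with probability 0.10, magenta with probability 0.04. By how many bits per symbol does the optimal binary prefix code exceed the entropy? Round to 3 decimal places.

0.040 bits

Entropy H = −Σ p log₂ p ≈ 2.4099 bits.
Huffman merges: 1/25+1/10→7/50; 7/50+17/100→31/100; 1/5+23/100→43/100; 13/50+31/100→57/100; 43/100+57/100→1. L = 49/20 ≈ 2.4500.
L − H = 2.4500 − 2.4099 = 0.040 bits.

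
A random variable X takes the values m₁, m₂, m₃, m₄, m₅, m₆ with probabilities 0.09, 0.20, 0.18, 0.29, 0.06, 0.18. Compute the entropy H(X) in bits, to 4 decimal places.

H = −Σ pᵢ log₂ pᵢ.
−0.09·log₂(0.09) = 0.3127
−0.20·log₂(0.20) = 0.4644
−0.18·log₂(0.18) = 0.4453
−0.29·log₂(0.29) = 0.5179
−0.06·log₂(0.06) = 0.2435
−0.18·log₂(0.18) = 0.4453
Sum ≈ 2.4291 → 2.4291 bits.

2.4291 bits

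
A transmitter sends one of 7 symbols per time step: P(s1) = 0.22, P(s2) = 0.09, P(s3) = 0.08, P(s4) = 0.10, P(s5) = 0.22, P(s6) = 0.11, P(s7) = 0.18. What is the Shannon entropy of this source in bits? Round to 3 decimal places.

2.693 bits

H = −Σ pᵢ log₂ pᵢ.
−0.22·log₂(0.22) = 0.4806
−0.09·log₂(0.09) = 0.3127
−0.08·log₂(0.08) = 0.2915
−0.10·log₂(0.10) = 0.3322
−0.22·log₂(0.22) = 0.4806
−0.11·log₂(0.11) = 0.3503
−0.18·log₂(0.18) = 0.4453
Sum ≈ 2.6931 → 2.693 bits.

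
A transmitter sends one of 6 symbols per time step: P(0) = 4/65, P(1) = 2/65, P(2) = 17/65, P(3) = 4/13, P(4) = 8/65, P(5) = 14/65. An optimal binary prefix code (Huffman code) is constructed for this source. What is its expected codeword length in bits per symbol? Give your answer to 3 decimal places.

2.308 bits/symbol

Repeatedly combine the two least-probable nodes; the expected code length is the sum of the merged weights.
merge 2/65 + 4/65 → 6/65
merge 6/65 + 8/65 → 14/65
merge 14/65 + 14/65 → 28/65
merge 17/65 + 4/13 → 37/65
merge 28/65 + 37/65 → 1
L = 6/65 + 14/65 + 28/65 + 37/65 + 1 = 30/13 ≈ 2.308 bits/symbol.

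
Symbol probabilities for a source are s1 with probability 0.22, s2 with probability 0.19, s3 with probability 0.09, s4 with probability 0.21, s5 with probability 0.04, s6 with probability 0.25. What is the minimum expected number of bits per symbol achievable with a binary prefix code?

2.45 bits/symbol

Repeatedly combine the two least-probable nodes; the expected code length is the sum of the merged weights.
merge 1/25 + 9/100 → 13/100
merge 13/100 + 19/100 → 8/25
merge 21/100 + 11/50 → 43/100
merge 1/4 + 8/25 → 57/100
merge 43/100 + 57/100 → 1
L = 13/100 + 8/25 + 43/100 + 57/100 + 1 = 49/20 = 2.45 bits/symbol.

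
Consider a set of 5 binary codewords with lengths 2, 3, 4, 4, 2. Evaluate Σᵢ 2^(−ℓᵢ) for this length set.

0.75

With common denominator 2^4 = 16: Σ 2^(−ℓᵢ) = 4/16 + 2/16 + 1/16 + 1/16 + 4/16 = 12/16 = 0.75.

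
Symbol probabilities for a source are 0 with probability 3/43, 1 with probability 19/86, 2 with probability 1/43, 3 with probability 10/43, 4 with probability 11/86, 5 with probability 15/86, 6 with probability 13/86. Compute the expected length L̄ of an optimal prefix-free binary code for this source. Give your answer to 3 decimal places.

2.640 bits/symbol

Repeatedly combine the two least-probable nodes; the expected code length is the sum of the merged weights.
merge 1/43 + 3/43 → 4/43
merge 4/43 + 11/86 → 19/86
merge 13/86 + 15/86 → 14/43
merge 19/86 + 19/86 → 19/43
merge 10/43 + 14/43 → 24/43
merge 19/43 + 24/43 → 1
L = 4/43 + 19/86 + 14/43 + 19/43 + 24/43 + 1 = 227/86 ≈ 2.640 bits/symbol.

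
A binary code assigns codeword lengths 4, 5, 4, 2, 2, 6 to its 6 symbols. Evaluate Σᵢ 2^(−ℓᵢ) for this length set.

With common denominator 2^6 = 64: Σ 2^(−ℓᵢ) = 4/64 + 2/64 + 4/64 + 16/64 + 16/64 + 1/64 = 43/64 = 0.671875.

0.671875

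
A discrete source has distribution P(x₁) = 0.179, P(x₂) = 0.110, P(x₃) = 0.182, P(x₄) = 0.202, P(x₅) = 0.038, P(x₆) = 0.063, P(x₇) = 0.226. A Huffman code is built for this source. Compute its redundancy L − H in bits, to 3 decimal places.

Entropy H = −Σ p log₂ p ≈ 2.6235 bits.
Huffman merges: 19/500+63/1000→101/1000; 101/1000+11/100→211/1000; 179/1000+91/500→361/1000; 101/500+211/1000→413/1000; 113/500+361/1000→587/1000; 413/1000+587/1000→1. L = 2673/1000 ≈ 2.6730.
L − H = 2.6730 − 2.6235 = 0.049 bits.

0.049 bits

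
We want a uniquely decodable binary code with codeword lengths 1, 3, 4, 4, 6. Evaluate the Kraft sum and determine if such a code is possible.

0.765625; yes

With common denominator 2^6 = 64: Σ 2^(−ℓᵢ) = 32/64 + 8/64 + 4/64 + 4/64 + 1/64 = 49/64 = 0.765625.
Kraft's inequality requires Σ ≤ 1; here Σ = 0.765625 ≤ 1, so such a prefix code exists.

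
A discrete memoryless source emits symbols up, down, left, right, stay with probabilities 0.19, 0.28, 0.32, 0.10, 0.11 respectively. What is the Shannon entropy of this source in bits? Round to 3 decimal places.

2.178 bits

H = −Σ pᵢ log₂ pᵢ.
−0.19·log₂(0.19) = 0.4552
−0.28·log₂(0.28) = 0.5142
−0.32·log₂(0.32) = 0.5260
−0.10·log₂(0.10) = 0.3322
−0.11·log₂(0.11) = 0.3503
Sum ≈ 2.1780 → 2.178 bits.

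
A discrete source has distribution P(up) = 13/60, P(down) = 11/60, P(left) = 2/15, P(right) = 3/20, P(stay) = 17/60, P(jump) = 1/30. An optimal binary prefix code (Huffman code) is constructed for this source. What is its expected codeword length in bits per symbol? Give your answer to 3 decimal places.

Repeatedly combine the two least-probable nodes; the expected code length is the sum of the merged weights.
merge 1/30 + 2/15 → 1/6
merge 3/20 + 1/6 → 19/60
merge 11/60 + 13/60 → 2/5
merge 17/60 + 19/60 → 3/5
merge 2/5 + 3/5 → 1
L = 1/6 + 19/60 + 2/5 + 3/5 + 1 = 149/60 ≈ 2.483 bits/symbol.

2.483 bits/symbol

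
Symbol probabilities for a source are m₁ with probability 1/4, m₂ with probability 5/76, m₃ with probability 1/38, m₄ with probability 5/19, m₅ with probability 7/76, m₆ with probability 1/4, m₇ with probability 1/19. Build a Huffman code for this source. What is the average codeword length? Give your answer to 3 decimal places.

Repeatedly combine the two least-probable nodes; the expected code length is the sum of the merged weights.
merge 1/38 + 1/19 → 3/38
merge 5/76 + 3/38 → 11/76
merge 7/76 + 11/76 → 9/38
merge 9/38 + 1/4 → 37/76
merge 1/4 + 5/19 → 39/76
merge 37/76 + 39/76 → 1
L = 3/38 + 11/76 + 9/38 + 37/76 + 39/76 + 1 = 187/76 ≈ 2.461 bits/symbol.

2.461 bits/symbol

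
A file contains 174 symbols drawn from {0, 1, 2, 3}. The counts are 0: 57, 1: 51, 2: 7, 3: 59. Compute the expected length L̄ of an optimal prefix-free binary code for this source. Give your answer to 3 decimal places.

Probabilities are the counts divided by 174.
Repeatedly combine the two least-probable nodes; the expected code length is the sum of the merged weights.
merge 7/174 + 17/58 → 1/3
merge 19/58 + 1/3 → 115/174
merge 59/174 + 115/174 → 1
L = 1/3 + 115/174 + 1 = 347/174 ≈ 1.994 bits/symbol.

1.994 bits/symbol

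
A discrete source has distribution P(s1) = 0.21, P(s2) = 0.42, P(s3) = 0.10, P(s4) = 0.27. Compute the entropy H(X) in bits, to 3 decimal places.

H = −Σ pᵢ log₂ pᵢ.
−0.21·log₂(0.21) = 0.4728
−0.42·log₂(0.42) = 0.5256
−0.10·log₂(0.10) = 0.3322
−0.27·log₂(0.27) = 0.5100
Sum ≈ 1.8407 → 1.841 bits.

1.841 bits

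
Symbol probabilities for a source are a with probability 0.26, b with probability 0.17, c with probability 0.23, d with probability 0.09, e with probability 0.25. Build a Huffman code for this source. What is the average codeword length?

2.26 bits/symbol

Repeatedly combine the two least-probable nodes; the expected code length is the sum of the merged weights.
merge 9/100 + 17/100 → 13/50
merge 23/100 + 1/4 → 12/25
merge 13/50 + 13/50 → 13/25
merge 12/25 + 13/25 → 1
L = 13/50 + 12/25 + 13/25 + 1 = 113/50 = 2.26 bits/symbol.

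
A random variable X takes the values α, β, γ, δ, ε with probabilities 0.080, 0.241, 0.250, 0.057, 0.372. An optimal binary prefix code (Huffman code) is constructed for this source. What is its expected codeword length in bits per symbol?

Repeatedly combine the two least-probable nodes; the expected code length is the sum of the merged weights.
merge 57/1000 + 2/25 → 137/1000
merge 137/1000 + 241/1000 → 189/500
merge 1/4 + 93/250 → 311/500
merge 189/500 + 311/500 → 1
L = 137/1000 + 189/500 + 311/500 + 1 = 2137/1000 = 2.137 bits/symbol.

2.137 bits/symbol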